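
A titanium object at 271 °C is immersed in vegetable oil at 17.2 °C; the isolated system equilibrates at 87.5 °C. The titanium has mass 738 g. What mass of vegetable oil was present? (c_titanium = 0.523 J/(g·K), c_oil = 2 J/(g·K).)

Energy conservation, ΣQ = 0:
738·0.523·(87.5 − 271) + m·2·(87.5 − 17.2) = 0
140.6 m = 70826
m = 70826/140.6 ≈ 503.7 g

m ≈ 504 g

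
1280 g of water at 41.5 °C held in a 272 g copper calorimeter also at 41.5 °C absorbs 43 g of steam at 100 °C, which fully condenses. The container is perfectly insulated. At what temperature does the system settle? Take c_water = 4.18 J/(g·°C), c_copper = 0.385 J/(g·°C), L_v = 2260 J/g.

T_f ≈ 60.6 °C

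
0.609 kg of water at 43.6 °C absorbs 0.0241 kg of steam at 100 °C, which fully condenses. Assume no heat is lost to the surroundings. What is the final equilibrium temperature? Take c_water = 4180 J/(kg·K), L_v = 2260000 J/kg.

T_f ≈ 66.3 °C

Net heat exchanged in the isolated system is zero:
condense steam: −0.0241·2260000 = −54466; condensate cools 100→T: 0.0241·4180·(T − 100) = 100.74(T − 100); original water: 2545.6(T − 43.6)
2646.4 T = 54466 + 10074 + 110989 = 175529
T ≈ 66.33 °C, under the boiling point, so the assumption holds.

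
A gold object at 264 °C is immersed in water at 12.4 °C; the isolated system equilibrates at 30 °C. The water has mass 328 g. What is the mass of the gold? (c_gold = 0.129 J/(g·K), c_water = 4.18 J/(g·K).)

m ≈ 799 g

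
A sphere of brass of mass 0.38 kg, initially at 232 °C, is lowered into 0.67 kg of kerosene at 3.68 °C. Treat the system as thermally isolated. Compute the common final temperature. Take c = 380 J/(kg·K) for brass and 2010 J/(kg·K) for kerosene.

Let T be the final temperature. ΣQ_i = 0:
0.38·380·(T − 232) + 0.67·2010·(T − 3.68) = 0
144.4(T − 232) + 1346.7(T − 3.68) = 0
1491.1 T = 38457
T ≈ 25.79 °C

T_f ≈ 25.8 °C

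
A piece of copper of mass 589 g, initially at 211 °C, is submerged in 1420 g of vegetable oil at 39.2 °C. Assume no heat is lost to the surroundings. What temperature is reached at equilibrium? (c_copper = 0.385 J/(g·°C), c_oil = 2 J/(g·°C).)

T_f ≈ 51.9 °C

Let T be the final temperature. ΣQ_i = 0:
589·0.385·(T − 211) + 1420·2·(T − 39.2) = 0
3066.8 T = 159175
T = 159175/3066.8 ≈ 51.90 °C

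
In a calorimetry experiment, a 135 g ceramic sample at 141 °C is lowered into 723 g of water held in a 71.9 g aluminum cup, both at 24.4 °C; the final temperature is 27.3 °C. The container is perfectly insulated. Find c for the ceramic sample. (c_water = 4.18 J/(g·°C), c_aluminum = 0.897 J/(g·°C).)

c ≈ 0.583 J/(g·°C)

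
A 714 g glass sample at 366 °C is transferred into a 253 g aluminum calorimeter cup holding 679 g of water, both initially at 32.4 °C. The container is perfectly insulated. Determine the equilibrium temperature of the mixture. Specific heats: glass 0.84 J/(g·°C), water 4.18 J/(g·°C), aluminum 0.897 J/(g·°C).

T_f ≈ 87.0 °C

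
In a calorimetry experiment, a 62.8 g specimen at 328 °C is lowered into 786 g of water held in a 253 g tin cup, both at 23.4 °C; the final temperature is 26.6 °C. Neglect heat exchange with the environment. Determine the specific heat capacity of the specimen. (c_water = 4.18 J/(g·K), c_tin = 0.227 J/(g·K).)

c ≈ 0.565 J/(g·K)

Let T be the final temperature. ΣQ_i = 0:
62.8×c×(26.6 − 328) + 786×4.18×(26.6 − 23.4) + 253×0.227×(26.6 − 23.4) = 0
-18928 c = -10697
c = -10697/-18928 ≈ 0.5652 J/(g·K)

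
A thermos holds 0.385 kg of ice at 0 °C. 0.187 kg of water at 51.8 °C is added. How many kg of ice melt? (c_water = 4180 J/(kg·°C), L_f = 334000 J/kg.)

Heat available from the water dropping to 0 °C: 0.187·4180·51.8 = 40490 J.
To melt every bit of ice: 0.385·334000 = 128590 J.
40490 J < 128590 J, so only part of the ice melts and the system sits at 0 °C.
m_melted·334000 = 40490  ⇒  m_melted ≈ 0.1212 kg.

m_melted ≈ 0.121 kg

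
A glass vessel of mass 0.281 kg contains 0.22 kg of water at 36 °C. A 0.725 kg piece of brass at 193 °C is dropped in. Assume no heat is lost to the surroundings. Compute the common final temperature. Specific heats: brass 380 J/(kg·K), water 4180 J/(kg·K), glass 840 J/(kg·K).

T_f ≈ 66.2 °C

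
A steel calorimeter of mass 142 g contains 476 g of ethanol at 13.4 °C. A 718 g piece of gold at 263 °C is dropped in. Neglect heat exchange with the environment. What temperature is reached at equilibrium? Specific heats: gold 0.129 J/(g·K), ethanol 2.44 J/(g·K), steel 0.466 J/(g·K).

Energy conservation, ΣQ = 0:
718×0.129×(T − 263) + 476×2.44×(T − 13.4) + 142×0.466×(T − 13.4) = 0
92.62(T − 263) + 1161.4(T − 13.4) + 66.17(T − 13.4) = 0
(92.62 + 1161.4 + 66.17) T = 92.62×263 + 1161.4×13.4 + 66.17×13.4
T = 40810 / 1320.2 = 30.9 °C

T_f ≈ 30.9 °C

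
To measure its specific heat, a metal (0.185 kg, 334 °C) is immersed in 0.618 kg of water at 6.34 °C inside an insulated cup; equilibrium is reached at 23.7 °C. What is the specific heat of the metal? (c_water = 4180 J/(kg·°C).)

c ≈ 781 J/(kg·°C)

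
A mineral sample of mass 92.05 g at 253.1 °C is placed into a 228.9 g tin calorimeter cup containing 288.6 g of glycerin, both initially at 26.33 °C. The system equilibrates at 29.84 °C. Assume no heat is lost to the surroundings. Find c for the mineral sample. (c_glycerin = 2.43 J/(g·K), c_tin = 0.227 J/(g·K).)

Conservation of energy gives ΣQ = 0:
92.05×c×(29.84 − 253.1) + 288.6×2.43×(29.84 − 26.33) + 228.9×0.227×(29.84 − 26.33) = 0
-20551 c = -2643.9
c = -2643.9/-20551 ≈ 0.1287 J/(g·K)

c ≈ 0.129 J/(g·K)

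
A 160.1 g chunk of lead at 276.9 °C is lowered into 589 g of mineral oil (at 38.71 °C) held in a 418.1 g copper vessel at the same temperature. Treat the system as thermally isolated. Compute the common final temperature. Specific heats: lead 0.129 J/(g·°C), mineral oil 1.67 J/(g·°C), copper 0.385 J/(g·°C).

T_f ≈ 42.9 °C

T_f is the heat-capacity-weighted average of the initial temperatures:
T_f = (20.65×276.9 + 983.63×38.71 + 160.97×38.71) / (20.65 + 983.63 + 160.97)
    = 50026 / 1165.3 ≈ 42.93 °C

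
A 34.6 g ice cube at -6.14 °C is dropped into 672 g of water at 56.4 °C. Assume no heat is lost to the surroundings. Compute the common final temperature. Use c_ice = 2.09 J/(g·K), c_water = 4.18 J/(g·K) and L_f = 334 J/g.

Heat gained plus heat lost sum to zero:
warm ice to 0 °C: 34.6·2.09·(0 − (-6.14)) = 444.01; melt ice: 34.6·334 = 11556; warm the meltwater: 144.63 T; water: 2809(T − 56.4)
2953.6 T = 158425 − 12000 = 146425
T ≈ 49.58 °C (positive, so assuming full melt was valid).

T_f ≈ 49.6 °C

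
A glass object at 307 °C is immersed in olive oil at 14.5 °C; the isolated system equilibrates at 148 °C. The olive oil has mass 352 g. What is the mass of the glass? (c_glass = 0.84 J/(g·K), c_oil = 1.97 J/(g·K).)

Heat lost by the glass = heat gained by the oil:
m·0.84·(307 − 148) = 352·1.97·(148 − 14.5)
133.56 m = 92574  ⇒  m ≈ 693.1 g

m ≈ 693 g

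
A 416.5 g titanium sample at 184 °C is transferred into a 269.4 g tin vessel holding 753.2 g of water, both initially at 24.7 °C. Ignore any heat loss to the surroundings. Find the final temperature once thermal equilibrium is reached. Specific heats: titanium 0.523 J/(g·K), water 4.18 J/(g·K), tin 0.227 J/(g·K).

T_f ≈ 34.8 °C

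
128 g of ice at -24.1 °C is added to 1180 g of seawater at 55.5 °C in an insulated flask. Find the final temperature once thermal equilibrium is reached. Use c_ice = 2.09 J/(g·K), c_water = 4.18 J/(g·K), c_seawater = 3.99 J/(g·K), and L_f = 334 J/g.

T_f ≈ 40.5 °C

Taking heat into each body as positive, Σ m c ΔT = 0:
warm ice to 0 °C: 128·2.09·(0 − (-24.1)) = 6447.2
  melt ice: 128·334 = 42752
  meltwater 0→T: 128·4.18·T = 535.04 T
  seawater cools: 1180·3.99·(T − 55.5) = 4708.2(T − 55.5)
5243.2 T = 261305 − 49199 = 212106
T ≈ 40.45 °C — above 0 °C, consistent with complete melting.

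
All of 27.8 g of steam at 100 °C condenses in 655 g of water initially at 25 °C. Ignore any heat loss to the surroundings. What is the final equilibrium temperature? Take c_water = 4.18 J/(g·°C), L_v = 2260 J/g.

Energy conservation, ΣQ = 0:
condense steam: −27.8·2260 = −62828; condensate cools 100→T: 27.8·4.18·(T − 100) = 116.2(T − 100); original water: 2737.9(T − 25)
2854.1 T = 62828 + 11620 + 68447 = 142896
T ≈ 50.07 °C, under the boiling point, so the assumption holds.

T_f ≈ 50.1 °C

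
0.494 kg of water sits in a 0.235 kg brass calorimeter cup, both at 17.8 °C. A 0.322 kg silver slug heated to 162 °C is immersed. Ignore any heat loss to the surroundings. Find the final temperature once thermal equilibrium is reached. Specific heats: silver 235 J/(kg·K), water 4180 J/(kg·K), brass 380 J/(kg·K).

T_f ≈ 22.7 °C

Energy conservation, ΣQ = 0:
0.322×235×(T − 162) + 0.494×4180×(T − 17.8) + 0.235×380×(T − 17.8) = 0
75.67(T − 162) + 2064.9(T − 17.8) + 89.3(T − 17.8) = 0
(75.67 + 2064.9 + 89.3) T = 75.67×162 + 2064.9×17.8 + 89.3×17.8
T = 50604/2229.9 ≈ 22.69 °C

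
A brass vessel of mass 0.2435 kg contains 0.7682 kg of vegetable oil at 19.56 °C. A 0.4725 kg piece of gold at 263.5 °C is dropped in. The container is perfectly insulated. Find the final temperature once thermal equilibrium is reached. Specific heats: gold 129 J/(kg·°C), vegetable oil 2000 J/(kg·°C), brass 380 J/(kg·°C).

T_f = Σ m_i c_i T_i / Σ m_i c_i:
T_f = (60.95×263.5 + 1536.4×19.56 + 92.53×19.56) / (60.95 + 1536.4 + 92.53)
    = 47923 / 1689.9 ≈ 28.36 °C

T_f ≈ 28.4 °C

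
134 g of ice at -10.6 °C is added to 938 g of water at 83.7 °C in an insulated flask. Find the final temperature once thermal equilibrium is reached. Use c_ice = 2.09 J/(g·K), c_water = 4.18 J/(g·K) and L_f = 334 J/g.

Taking heat into each body as positive, Σ m c ΔT = 0:
warm ice to 0 °C: 134·2.09·(0 − (-10.6)) = 2968.6; fusion: m_ice L_f = 134·334 = 44756; warm the meltwater: 560.12 T; water: 3920.8(T − 83.7)
4481 T = 328174 − 47725 = 280450
T ≈ 62.59 °C (positive, so assuming full melt was valid).

T_f ≈ 62.6 °C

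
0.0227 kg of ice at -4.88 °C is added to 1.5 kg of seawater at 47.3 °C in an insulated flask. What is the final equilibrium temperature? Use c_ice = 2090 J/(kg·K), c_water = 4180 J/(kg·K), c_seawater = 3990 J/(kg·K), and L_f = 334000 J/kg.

T_f ≈ 45.3 °C

Setting the total heat transfer to zero:
ice -4.88→0 °C: 0.0227×2090×4.88 = 231.52; melt ice: 0.0227×334000 = 7581.8; warm the meltwater: 94.89 T; seawater: 5985(T − 47.3)
6079.9 T = 283090 − 7813.3 = 275277
T ≈ 45.28 °C. Since T > 0 °C, the all-ice-melts assumption holds.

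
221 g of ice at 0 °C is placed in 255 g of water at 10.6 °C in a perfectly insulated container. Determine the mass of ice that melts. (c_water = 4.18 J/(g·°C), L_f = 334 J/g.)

m_melted ≈ 33.8 g

Heat available from the water dropping to 0 °C: 255×4.18×10.6 = 11299 J.
Melting all 221 g of ice would need 221×334 = 73814 J.
That's not enough to melt it all — equilibrium is at 0 °C with ice remaining.
m_melt = 11299 / L_f = 33.83 g.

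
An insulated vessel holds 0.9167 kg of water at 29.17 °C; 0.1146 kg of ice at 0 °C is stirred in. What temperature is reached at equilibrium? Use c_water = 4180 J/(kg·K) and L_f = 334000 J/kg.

Conservation of energy gives ΣQ = 0:
melt ice: 0.1146·334000 = 38276; warm the meltwater: 479.03 T; water: 3831.8(T − 29.17)
4310.8 T = 111774 − 38276 = 73497
T ≈ 17.05 °C (positive, so assuming full melt was valid).

T_f ≈ 17.0 °C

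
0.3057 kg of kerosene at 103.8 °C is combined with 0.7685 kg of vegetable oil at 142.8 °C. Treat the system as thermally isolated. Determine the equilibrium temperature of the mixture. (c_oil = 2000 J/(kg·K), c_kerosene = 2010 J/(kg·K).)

T_f ≈ 131.7 °C

T_f = Σ m_i c_i T_i / Σ m_i c_i:
T_f = (1537·142.8 + 614.46·103.8) / (1537 + 614.46)
    = 283264 / 2151.5 ≈ 131.66 °C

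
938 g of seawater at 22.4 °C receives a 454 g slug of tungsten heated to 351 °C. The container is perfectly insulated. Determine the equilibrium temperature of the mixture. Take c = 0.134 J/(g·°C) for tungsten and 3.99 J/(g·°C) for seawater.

Taking heat into each body as positive, Σ m c ΔT = 0:
454×0.134×(T − 351) + 938×3.99×(T − 22.4) = 0
3803.5 T = 105188
T ≈ 27.66 °C

T_f ≈ 27.7 °C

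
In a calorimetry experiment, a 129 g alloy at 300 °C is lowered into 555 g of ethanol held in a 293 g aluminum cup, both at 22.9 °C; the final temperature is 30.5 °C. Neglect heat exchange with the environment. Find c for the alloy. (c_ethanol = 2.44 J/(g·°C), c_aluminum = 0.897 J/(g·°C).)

Let T be the final temperature. ΣQ_i = 0:
129·c·(30.5 − 300) + 555·2.44·(30.5 − 22.9) + 293·0.897·(30.5 − 22.9) = 0
-34766 c = -12289
c = -12289/-34766 ≈ 0.3535 J/(g·°C)

c ≈ 0.353 J/(g·°C)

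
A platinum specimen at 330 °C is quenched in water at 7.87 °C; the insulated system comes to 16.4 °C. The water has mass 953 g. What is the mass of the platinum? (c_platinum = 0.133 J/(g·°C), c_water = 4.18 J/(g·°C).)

m ≈ 815 g

|Q_platinum| = |Q_water|:
m·0.133·(330 − 16.4) = 953·4.18·(16.4 − 7.87)
41.71 m = 33980  ⇒  m ≈ 814.7 g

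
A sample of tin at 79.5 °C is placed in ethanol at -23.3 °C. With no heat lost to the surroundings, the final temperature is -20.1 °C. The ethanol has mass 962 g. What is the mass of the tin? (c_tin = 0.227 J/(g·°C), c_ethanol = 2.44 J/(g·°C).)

m ≈ 332 g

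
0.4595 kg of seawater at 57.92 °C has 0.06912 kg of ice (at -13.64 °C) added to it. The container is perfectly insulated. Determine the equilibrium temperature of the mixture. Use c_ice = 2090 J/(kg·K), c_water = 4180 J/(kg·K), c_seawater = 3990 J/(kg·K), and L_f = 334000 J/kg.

Conservation of energy gives ΣQ = 0:
warm ice to 0 °C: 0.06912×2090×(0 − (-13.64)) = 1970.4
  fusion: m_ice L_f = 0.06912×334000 = 23086
  meltwater 0→T: 0.06912×4180×T = 288.92 T
  seawater: 1833.4(T − 57.92)
2122.3 T = 106191 − 25057 = 81134
T ≈ 38.23 °C (positive, so assuming full melt was valid).

T_f ≈ 38.2 °C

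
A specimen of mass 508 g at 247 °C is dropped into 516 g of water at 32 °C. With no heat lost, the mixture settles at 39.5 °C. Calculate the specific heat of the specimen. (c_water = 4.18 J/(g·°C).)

c ≈ 0.153 J/(g·°C)

Heat lost by the specimen = heat gained by the water:
508·c·(247 − 39.5) = 516·4.18·(39.5 − 32)
105410 c = 16177  ⇒  c ≈ 0.1535 J/(g·°C)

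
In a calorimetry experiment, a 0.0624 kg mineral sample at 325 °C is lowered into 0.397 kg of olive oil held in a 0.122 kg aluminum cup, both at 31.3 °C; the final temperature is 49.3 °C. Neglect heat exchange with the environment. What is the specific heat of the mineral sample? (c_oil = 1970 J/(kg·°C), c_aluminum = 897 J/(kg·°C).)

c ≈ 933 J/(kg·°C)

Net heat exchanged in the isolated system is zero:
0.0624·c·(49.3 − 325) + 0.397·1970·(49.3 − 31.3) + 0.122·897·(49.3 − 31.3) = 0
-17.2 c = -16047
c = -16047/-17.2 ≈ 932.8 J/(kg·°C)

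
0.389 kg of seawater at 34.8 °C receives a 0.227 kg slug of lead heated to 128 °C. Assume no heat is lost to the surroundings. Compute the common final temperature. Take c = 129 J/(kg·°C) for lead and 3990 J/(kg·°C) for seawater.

T_f = Σ m_i c_i T_i / Σ m_i c_i:
T_f = (29.28*128 + 1552.1*34.8) / (29.28 + 1552.1)
    = 57762 / 1581.4 ≈ 36.53 °C

T_f ≈ 36.5 °C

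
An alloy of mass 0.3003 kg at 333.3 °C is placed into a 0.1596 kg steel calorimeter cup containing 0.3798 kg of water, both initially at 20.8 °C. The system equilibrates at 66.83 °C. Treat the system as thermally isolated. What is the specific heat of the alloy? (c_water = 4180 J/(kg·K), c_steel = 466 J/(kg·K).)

c ≈ 956 J/(kg·K)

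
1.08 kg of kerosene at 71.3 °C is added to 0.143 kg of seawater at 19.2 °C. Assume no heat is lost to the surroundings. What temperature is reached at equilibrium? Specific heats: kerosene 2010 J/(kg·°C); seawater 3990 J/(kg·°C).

T_f ≈ 60.5 °C

Taking heat into each body as positive, Σ m c ΔT = 0:
1.08×2010×(T − 71.3) + 0.143×3990×(T − 19.2) = 0
2170.8(T − 71.3) + 570.57(T − 19.2) = 0
(2170.8 + 570.57) T = 2170.8×71.3 + 570.57×19.2
T ≈ 60.46 °C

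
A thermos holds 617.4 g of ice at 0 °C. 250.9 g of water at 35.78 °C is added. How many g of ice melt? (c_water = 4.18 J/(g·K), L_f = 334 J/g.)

Heat available from the water dropping to 0 °C: 250.9·4.18·35.78 = 37525 J.
Melting all 617.4 g of ice would need 617.4·334 = 206212 J.
37525 J < 206212 J, so only part of the ice melts and the system sits at 0 °C.
Mass melted = 37525/334 ≈ 112.3 g.

m_melted ≈ 112 g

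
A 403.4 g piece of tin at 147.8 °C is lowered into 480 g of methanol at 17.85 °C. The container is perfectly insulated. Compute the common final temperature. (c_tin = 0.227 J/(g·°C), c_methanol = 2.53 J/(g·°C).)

T_f ≈ 27.0 °C

T_f = Σ m_i c_i T_i / Σ m_i c_i:
T_f = (91.57×147.8 + 1214.4×17.85) / (91.57 + 1214.4)
    = 35211 / 1306 ≈ 26.96 °C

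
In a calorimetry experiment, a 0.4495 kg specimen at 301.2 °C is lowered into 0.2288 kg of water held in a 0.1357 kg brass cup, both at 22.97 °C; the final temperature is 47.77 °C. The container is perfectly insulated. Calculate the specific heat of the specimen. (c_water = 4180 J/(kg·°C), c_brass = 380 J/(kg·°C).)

c ≈ 219 J/(kg·°C)

Conservation of energy gives ΣQ = 0:
0.4495·c·(47.77 − 301.2) + 0.2288·4180·(47.77 − 22.97) + 0.1357·380·(47.77 − 22.97) = 0
-113.92 c = -24997
c = -24997/-113.92 ≈ 219.4 J/(kg·°C)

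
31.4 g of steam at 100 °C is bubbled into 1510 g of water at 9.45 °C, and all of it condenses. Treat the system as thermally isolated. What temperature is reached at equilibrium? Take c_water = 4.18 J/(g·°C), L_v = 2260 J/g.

T_f ≈ 22.3 °C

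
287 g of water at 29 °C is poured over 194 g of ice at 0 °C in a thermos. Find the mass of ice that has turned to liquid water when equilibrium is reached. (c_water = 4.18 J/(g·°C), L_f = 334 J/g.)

m_melted ≈ 104 g

Cooling the water to 0 °C releases 287×4.18×29 = 34790 J.
To melt every bit of ice: 194×334 = 64796 J.
Since 34790 < 64796 J, not all the ice melts; equilibrium is at 0 °C.
Mass melted = 34790/334 ≈ 104.2 g.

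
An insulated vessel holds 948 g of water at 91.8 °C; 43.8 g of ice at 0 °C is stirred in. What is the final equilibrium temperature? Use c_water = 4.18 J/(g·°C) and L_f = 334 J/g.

Heat gained plus heat lost sum to zero:
fusion: m_ice L_f = 43.8×334 = 14629
  warm the meltwater: 183.08 T
  water: 3962.6(T − 91.8)
4145.7 T = 363770 − 14629 = 349141
T ≈ 84.22 °C (positive, so assuming full melt was valid).

T_f ≈ 84.2 °C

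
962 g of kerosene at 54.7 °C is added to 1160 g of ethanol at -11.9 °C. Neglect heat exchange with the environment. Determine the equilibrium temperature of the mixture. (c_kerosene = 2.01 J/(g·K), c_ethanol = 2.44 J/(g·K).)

T_f ≈ 15.1 °C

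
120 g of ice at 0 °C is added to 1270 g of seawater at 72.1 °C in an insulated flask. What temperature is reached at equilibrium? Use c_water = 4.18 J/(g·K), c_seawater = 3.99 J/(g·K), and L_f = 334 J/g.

Heat gained plus heat lost sum to zero:
latent heat to melt: 120·334 = 40080
  meltwater 0→T: 120·4.18·T = 501.6 T
  seawater: 5067.3(T − 72.1)
5568.9 T = 365352 − 40080 = 325272
T ≈ 58.41 °C (positive, so assuming full melt was valid).

T_f ≈ 58.4 °C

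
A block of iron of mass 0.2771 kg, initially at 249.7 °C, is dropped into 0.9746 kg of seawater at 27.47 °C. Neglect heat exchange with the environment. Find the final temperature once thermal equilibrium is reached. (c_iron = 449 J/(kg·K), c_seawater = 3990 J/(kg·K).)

T_f ≈ 34.4 °C

Heat gained plus heat lost sum to zero:
0.2771*449*(T − 249.7) + 0.9746*3990*(T − 27.47) = 0
124.42(T − 249.7) + 3888.7(T − 27.47) = 0
4013.1 T = 137888
T = 137888 / 4013.1 = 34.4 °C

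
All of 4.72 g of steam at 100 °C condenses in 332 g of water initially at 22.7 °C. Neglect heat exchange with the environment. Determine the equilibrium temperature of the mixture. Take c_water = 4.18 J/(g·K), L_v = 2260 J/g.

T_f ≈ 31.4 °C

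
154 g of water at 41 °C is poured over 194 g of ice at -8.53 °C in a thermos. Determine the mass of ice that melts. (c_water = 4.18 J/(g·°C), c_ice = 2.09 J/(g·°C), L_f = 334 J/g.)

m_melted ≈ 68.7 g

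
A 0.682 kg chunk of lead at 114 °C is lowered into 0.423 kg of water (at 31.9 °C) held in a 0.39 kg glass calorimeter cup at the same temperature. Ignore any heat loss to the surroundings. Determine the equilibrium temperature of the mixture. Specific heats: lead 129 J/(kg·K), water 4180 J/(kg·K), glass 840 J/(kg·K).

T_f is the heat-capacity-weighted average of the initial temperatures:
T_f = (87.98·114 + 1768.1·31.9 + 327.6·31.9) / (87.98 + 1768.1 + 327.6)
    = 76884 / 2183.7 ≈ 35.21 °C

T_f ≈ 35.2 °C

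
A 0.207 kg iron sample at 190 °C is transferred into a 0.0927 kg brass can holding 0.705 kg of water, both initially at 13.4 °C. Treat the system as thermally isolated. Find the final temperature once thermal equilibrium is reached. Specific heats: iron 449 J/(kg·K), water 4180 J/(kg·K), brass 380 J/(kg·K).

T_f ≈ 18.7 °C

Conservation of energy gives ΣQ = 0:
0.207×449×(T − 190) + 0.705×4180×(T − 13.4) + 0.0927×380×(T − 13.4) = 0
3075.1 T = 57620
T = 57620/3075.1 ≈ 18.74 °C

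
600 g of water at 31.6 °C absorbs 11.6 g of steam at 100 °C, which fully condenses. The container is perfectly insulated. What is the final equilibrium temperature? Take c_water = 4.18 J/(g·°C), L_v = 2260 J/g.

Conservation of energy gives ΣQ = 0:
latent heat released on condensation: 11.6·2260 = 26216
  condensate cools 100→T: 11.6·4.18·(T − 100) = 48.49(T − 100)
  water warms: 600·4.18·(T − 31.6) = 2508(T − 31.6)
2556.5 T = 26216 + 4848.8 + 79253 = 110318
T ≈ 43.15 °C (< 100 °C, so full condensation is consistent).

T_f ≈ 43.2 °C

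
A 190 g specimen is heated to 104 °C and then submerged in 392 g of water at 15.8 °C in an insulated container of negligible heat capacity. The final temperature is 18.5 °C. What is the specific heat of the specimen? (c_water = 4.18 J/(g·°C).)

c ≈ 0.272 J/(g·°C)

Energy conservation, ΣQ = 0:
190×c×(18.5 − 104) + 392×4.18×(18.5 − 15.8) = 0
-16245 c = -4424.1
c = -4424.1/-16245 ≈ 0.2723 J/(g·°C)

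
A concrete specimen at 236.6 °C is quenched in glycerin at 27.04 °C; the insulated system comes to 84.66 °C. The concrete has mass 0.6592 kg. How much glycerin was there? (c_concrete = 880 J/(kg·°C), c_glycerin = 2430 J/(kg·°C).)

m ≈ 0.629 kg

Taking heat into each body as positive, Σ m c ΔT = 0:
0.6592·880·(84.66 − 236.6) + m·2430·(84.66 − 27.04) = 0
140017 m = 88140
m = 88140/140017 ≈ 0.6295 kg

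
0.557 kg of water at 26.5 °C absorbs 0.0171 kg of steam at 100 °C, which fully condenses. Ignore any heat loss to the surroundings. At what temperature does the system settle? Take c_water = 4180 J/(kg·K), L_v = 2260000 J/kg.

Net heat exchanged in the isolated system is zero:
latent heat released on condensation: 0.0171×2260000 = 38646
  condensed water 100 °C→T: 71.48(T − 100)
  water warms: 0.557×4180×(T − 26.5) = 2328.3(T − 26.5)
2399.7 T = 38646 + 7147.8 + 61699 = 107493
T ≈ 44.79 °C — below 100 °C, confirming all the steam condensed.

T_f ≈ 44.8 °C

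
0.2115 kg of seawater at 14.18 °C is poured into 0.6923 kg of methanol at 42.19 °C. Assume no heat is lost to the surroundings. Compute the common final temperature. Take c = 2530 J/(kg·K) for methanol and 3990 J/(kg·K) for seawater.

T_f ≈ 33.1 °C

Heat gained plus heat lost sum to zero:
0.6923×2530×(T − 42.19) + 0.2115×3990×(T − 14.18) = 0
1751.5(T − 42.19) + 843.88(T − 14.18) = 0
2595.4 T = 85863
T = 85863 / 2595.4 = 33.1 °C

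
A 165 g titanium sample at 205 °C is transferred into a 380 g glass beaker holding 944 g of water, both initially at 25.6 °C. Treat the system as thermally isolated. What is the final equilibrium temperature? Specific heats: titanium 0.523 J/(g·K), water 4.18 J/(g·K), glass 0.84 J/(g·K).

T_f ≈ 29.2 °C

T_f is the heat-capacity-weighted average of the initial temperatures:
T_f = (86.3·205 + 3945.9·25.6 + 319.2·25.6) / (86.3 + 3945.9 + 319.2)
    = 126878 / 4351.4 ≈ 29.16 °C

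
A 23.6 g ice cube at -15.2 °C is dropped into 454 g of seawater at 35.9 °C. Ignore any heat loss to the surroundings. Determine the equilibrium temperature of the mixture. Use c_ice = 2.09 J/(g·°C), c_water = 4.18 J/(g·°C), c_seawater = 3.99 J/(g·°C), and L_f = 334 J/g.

T_f ≈ 29.5 °C

Let T be the final temperature. ΣQ_i = 0:
ice -15.2→0 °C: 23.6·2.09·15.2 = 749.72; latent heat to melt: 23.6·334 = 7882.4; meltwater 0→T: 23.6·4.18·T = 98.65 T; seawater: 1811.5(T − 35.9)
1910.1 T = 65031 − 8632.1 = 56399
T ≈ 29.53 °C. Since T > 0 °C, the all-ice-melts assumption holds.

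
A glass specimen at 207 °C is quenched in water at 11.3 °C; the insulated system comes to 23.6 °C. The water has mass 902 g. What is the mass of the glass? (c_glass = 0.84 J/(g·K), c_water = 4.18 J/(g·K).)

m ≈ 301 g

Conservation of energy gives ΣQ = 0:
m×0.84×(23.6 − 207) + 902×4.18×(23.6 − 11.3) = 0
-154.06 m = -46375
m = -46375/-154.06 ≈ 301 g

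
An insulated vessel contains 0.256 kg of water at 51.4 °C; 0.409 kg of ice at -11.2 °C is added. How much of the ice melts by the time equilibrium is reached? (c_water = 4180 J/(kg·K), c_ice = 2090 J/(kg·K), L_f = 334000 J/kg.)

Cooling the water to 0 °C releases 0.256·4180·51.4 = 55002 J.
Warming the ice to 0 °C takes 0.409·2090·11.2 = 9573.9 J, leaving 45428 J for melting.
Fully melting the ice requires m_ice L_f = 0.409·334000 = 136606 J.
Since 45428 < 136606 J, not all the ice melts; equilibrium is at 0 °C.
Mass melted = 45428/334000 ≈ 0.136 kg.

m_melted ≈ 0.136 kg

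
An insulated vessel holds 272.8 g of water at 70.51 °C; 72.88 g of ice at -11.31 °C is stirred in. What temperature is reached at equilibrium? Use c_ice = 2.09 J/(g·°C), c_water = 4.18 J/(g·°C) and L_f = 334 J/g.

T_f ≈ 37.6 °C

Let T be the final temperature. ΣQ_i = 0:
ice -11.31→0 °C: 72.88·2.09·11.31 = 1722.7
  latent heat to melt: 72.88·334 = 24342
  meltwater 0→T: 72.88·4.18·T = 304.64 T
  water: 1140.3(T − 70.51)
1444.9 T = 80403 − 26065 = 54338
T ≈ 37.61 °C — above 0 °C, consistent with complete melting.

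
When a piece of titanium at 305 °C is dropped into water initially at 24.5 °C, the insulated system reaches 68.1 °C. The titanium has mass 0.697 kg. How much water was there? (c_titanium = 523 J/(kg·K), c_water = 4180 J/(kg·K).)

Heat lost by the titanium = heat gained by the water:
0.697·523·(305 − 68.1) = m·4180·(68.1 − 24.5)
182248 m = 86357  ⇒  m ≈ 0.4738 kg

m ≈ 0.474 kg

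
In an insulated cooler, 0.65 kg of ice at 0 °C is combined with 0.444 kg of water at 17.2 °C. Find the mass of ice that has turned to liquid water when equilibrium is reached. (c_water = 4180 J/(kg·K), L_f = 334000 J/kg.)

Water can give up m c ΔT = 0.444·4180·17.2 = 31922 J before reaching 0 °C.
To melt every bit of ice: 0.65·334000 = 217100 J.
That's not enough to melt it all — equilibrium is at 0 °C with ice remaining.
m_melted·334000 = 31922  ⇒  m_melted ≈ 0.09557 kg.

m_melted ≈ 0.0956 kg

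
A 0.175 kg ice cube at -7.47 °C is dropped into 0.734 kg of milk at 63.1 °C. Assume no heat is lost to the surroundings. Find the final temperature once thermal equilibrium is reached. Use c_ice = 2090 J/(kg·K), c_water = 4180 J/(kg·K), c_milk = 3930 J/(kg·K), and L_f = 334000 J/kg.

T_f ≈ 33.4 °C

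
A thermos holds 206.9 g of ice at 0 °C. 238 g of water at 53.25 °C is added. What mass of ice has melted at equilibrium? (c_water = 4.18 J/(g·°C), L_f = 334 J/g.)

m_melted ≈ 159 g

Water can give up m c ΔT = 238×4.18×53.25 = 52975 J before reaching 0 °C.
Melting all 206.9 g of ice would need 206.9×334 = 69105 J.
That's not enough to melt it all — equilibrium is at 0 °C with ice remaining.
m_melted×334 = 52975  ⇒  m_melted ≈ 158.6 g.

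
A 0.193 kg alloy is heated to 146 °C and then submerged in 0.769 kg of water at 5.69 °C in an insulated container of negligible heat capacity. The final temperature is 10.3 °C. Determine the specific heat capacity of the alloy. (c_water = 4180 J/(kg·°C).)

c ≈ 566 J/(kg·°C)

Heat lost by the alloy = heat gained by the water:
0.193×c×(146 − 10.3) = 0.769×4180×(10.3 − 5.69)
26.19 c = 14818  ⇒  c ≈ 565.8 J/(kg·°C)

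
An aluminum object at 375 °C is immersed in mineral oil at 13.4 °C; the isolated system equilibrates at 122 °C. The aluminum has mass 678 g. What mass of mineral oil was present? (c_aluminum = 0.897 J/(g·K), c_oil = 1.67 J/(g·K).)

m ≈ 848 g

Setting the total heat transfer to zero:
678·0.897·(122 − 375) + m·1.67·(122 − 13.4) = 0
181.36 m = 153866
m = 153866/181.36 ≈ 848.4 g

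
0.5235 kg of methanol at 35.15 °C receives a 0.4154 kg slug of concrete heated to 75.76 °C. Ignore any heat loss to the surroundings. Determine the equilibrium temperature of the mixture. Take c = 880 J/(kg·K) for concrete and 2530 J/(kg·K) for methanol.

T_f ≈ 43.9 °C

Conservation of energy gives ΣQ = 0:
0.4154×880×(T − 75.76) + 0.5235×2530×(T − 35.15) = 0
(365.55 + 1324.5) T = 365.55×75.76 + 1324.5×35.15
T ≈ 43.93 °C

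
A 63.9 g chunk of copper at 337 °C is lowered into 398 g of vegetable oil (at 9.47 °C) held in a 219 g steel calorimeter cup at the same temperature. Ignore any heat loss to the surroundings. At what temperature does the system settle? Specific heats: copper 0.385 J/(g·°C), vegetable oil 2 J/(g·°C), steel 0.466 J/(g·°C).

T_f ≈ 18.2 °C

Conservation of energy gives ΣQ = 0:
63.9×0.385×(T − 337) + 398×2×(T − 9.47) + 219×0.466×(T − 9.47) = 0
24.6(T − 337) + 796(T − 9.47) + 102.05(T − 9.47) = 0
(24.6 + 796 + 102.05) T = 24.6×337 + 796×9.47 + 102.05×9.47
T = 16795 / 922.66 = 18.2 °C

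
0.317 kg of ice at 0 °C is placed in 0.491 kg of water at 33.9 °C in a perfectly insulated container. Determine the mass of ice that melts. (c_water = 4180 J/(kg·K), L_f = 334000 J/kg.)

Heat available from the water dropping to 0 °C: 0.491×4180×33.9 = 69576 J.
Fully melting the ice requires m_ice L_f = 0.317×334000 = 105878 J.
Since 69576 < 105878 J, not all the ice melts; equilibrium is at 0 °C.
m_melted×334000 = 69576  ⇒  m_melted ≈ 0.2083 kg.

m_melted ≈ 0.208 kg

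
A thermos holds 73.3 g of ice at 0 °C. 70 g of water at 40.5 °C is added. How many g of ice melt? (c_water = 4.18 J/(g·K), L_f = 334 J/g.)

m_melted ≈ 35.5 g

Cooling the water to 0 °C releases 70·4.18·40.5 = 11850 J.
Melting all 73.3 g of ice would need 73.3·334 = 24482 J.
11850 J < 24482 J, so only part of the ice melts and the system sits at 0 °C.
m_melt = 11850 / L_f = 35.48 g.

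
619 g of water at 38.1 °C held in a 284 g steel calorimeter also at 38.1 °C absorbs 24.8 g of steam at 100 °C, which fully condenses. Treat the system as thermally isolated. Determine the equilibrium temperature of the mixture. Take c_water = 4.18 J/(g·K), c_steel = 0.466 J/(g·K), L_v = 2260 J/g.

Conservation of energy gives ΣQ = 0:
latent heat released on condensation: 24.8×2260 = 56048
  condensed water 100 °C→T: 103.66(T − 100)
  water warms: 619×4.18×(T − 38.1) = 2587.4(T − 38.1)
  cup: 132.34(T − 38.1)
2823.4 T = 56048 + 10366 + 103623 = 170037
T ≈ 60.22 °C — below 100 °C, confirming all the steam condensed.

T_f ≈ 60.2 °C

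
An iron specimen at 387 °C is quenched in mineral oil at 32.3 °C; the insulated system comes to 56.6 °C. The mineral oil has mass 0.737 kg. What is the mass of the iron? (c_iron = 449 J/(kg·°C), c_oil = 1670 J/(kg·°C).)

|Q_iron| = |Q_oil|:
m×449×(387 − 56.6) = 0.737×1670×(56.6 − 32.3)
148350 m = 29908  ⇒  m ≈ 0.2016 kg

m ≈ 0.202 kg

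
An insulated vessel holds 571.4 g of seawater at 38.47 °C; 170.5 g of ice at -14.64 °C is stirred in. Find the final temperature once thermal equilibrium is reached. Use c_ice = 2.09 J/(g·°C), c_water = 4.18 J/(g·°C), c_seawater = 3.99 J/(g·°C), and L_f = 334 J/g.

Heat gained plus heat lost sum to zero:
warm ice to 0 °C: 170.5·2.09·(0 − (-14.64)) = 5216.9; melt ice: 170.5·334 = 56947; warm the meltwater: 712.69 T; seawater: 2279.9(T − 38.47)
2992.6 T = 87707 − 62164 = 25543
T ≈ 8.54 °C — above 0 °C, consistent with complete melting.

T_f ≈ 8.5 °C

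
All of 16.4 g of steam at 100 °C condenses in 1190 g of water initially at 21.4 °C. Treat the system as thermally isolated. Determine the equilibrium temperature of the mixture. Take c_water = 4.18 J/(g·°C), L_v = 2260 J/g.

Heat gained plus heat lost sum to zero:
steam→water at 100 °C releases m L_v = 16.4·2260 = 37064
  condensate cools 100→T: 16.4·4.18·(T − 100) = 68.55(T − 100)
  original water: 4974.2(T − 21.4)
5042.8 T = 37064 + 6855.2 + 106448 = 150367
T ≈ 29.82 °C (< 100 °C, so full condensation is consistent).

T_f ≈ 29.8 °C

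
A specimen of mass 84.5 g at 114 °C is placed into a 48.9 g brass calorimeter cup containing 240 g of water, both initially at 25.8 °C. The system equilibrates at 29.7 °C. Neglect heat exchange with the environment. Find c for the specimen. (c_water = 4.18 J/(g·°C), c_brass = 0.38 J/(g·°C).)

c ≈ 0.559 J/(g·°C)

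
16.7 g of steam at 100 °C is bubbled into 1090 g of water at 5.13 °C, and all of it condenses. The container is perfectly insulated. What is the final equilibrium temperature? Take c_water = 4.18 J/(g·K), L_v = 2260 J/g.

Let T be the final temperature. ΣQ_i = 0:
steam→water at 100 °C releases m L_v = 16.7×2260 = 37742
  condensate cools 100→T: 16.7×4.18×(T − 100) = 69.81(T − 100)
  original water: 4556.2(T − 5.13)
4626 T = 37742 + 6980.6 + 23373 = 68096
T ≈ 14.72 °C — below 100 °C, confirming all the steam condensed.

T_f ≈ 14.7 °C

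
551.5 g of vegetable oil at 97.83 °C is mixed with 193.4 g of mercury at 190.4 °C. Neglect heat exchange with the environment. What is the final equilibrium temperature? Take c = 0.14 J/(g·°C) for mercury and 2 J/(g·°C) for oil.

Conservation of energy gives ΣQ = 0:
193.4·0.14·(T − 190.4) + 551.5·2·(T − 97.83) = 0
27.08(T − 190.4) + 1103(T − 97.83) = 0
1130.1 T = 113062
T = 113062/1130.1 ≈ 100.05 °C

T_f ≈ 100.0 °C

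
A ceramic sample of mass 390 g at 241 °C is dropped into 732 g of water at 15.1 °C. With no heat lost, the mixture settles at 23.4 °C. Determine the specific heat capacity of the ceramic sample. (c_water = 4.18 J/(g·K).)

c ≈ 0.299 J/(g·K)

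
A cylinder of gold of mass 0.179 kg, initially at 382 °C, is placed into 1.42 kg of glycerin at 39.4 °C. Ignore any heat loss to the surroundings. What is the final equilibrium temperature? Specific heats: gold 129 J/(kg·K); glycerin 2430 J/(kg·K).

T_f ≈ 41.7 °C

Taking heat into each body as positive, Σ m c ΔT = 0:
0.179*129*(T − 382) + 1.42*2430*(T − 39.4) = 0
23.09(T − 382) + 3450.6(T − 39.4) = 0
(23.09 + 3450.6) T = 23.09*382 + 3450.6*39.4
T ≈ 41.68 °C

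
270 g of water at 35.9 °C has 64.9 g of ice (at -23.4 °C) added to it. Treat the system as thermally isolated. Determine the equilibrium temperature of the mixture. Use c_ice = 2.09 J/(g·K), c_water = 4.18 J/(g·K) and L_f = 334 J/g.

T_f ≈ 11.2 °C

Net heat exchanged in the isolated system is zero:
warm ice to 0 °C: 64.9×2.09×(0 − (-23.4)) = 3174; fusion: m_ice L_f = 64.9×334 = 21677; meltwater 0→T: 64.9×4.18×T = 271.28 T; water cools: 270×4.18×(T − 35.9) = 1128.6(T − 35.9)
1399.9 T = 40517 − 24851 = 15666
T ≈ 11.19 °C (positive, so assuming full melt was valid).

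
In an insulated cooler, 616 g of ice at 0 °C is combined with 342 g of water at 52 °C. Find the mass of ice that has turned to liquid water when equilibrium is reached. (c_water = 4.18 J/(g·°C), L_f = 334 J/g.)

Cooling the water to 0 °C releases 342·4.18·52 = 74337 J.
Melting all 616 g of ice would need 616·334 = 205744 J.
Since 74337 < 205744 J, not all the ice melts; equilibrium is at 0 °C.
m_melt = 74337 / L_f = 222.6 g.

m_melted ≈ 223 g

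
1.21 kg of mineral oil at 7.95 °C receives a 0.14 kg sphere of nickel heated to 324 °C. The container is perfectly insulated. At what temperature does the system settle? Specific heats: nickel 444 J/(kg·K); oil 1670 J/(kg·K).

T_f ≈ 17.4 °C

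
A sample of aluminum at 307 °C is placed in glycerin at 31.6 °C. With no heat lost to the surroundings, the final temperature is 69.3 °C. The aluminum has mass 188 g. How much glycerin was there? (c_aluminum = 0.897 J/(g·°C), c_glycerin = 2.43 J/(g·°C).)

m ≈ 438 g

Heat lost by the aluminum = heat gained by the glycerin:
188×0.897×(307 − 69.3) = m×2.43×(69.3 − 31.6)
91.61 m = 40085  ⇒  m ≈ 437.6 g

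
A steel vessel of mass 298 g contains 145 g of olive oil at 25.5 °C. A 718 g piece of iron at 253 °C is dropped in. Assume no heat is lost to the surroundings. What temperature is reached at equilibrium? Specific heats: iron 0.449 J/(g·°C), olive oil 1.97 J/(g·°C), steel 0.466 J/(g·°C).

Conservation of energy gives ΣQ = 0:
718×0.449×(T − 253) + 145×1.97×(T − 25.5) + 298×0.466×(T − 25.5) = 0
746.9 T = 92388
T = 92388/746.9 ≈ 123.70 °C

T_f ≈ 123.7 °C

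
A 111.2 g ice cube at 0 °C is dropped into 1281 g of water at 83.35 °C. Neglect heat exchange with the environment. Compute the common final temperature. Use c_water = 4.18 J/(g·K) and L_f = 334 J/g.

T_f ≈ 70.3 °C

Energy conservation, ΣQ = 0:
melt ice: 111.2·334 = 37141
  meltwater 0→T: 111.2·4.18·T = 464.82 T
  water: 5354.6(T − 83.35)
5819.4 T = 446304 − 37141 = 409163
T ≈ 70.31 °C — above 0 °C, consistent with complete melting.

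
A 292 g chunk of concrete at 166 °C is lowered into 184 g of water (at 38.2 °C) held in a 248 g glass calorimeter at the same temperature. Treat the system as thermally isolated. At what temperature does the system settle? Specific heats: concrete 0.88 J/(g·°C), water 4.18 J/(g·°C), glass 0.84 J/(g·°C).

T_f ≈ 64.8 °C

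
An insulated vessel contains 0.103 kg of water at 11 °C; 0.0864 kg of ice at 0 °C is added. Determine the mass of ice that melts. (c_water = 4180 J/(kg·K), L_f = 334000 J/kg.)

m_melted ≈ 0.0142 kg

Heat available from the water dropping to 0 °C: 0.103·4180·11 = 4735.9 J.
Fully melting the ice requires m_ice L_f = 0.0864·334000 = 28858 J.
4735.9 J < 28858 J, so only part of the ice melts and the system sits at 0 °C.
m_melt = 4735.9 / L_f = 0.01418 kg.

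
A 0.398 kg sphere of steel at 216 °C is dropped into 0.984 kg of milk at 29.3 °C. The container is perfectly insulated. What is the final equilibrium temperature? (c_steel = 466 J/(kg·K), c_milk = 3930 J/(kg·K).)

T_f ≈ 37.8 °C

Energy conservation, ΣQ = 0:
0.398*466*(T − 216) + 0.984*3930*(T − 29.3) = 0
185.47(T − 216) + 3867.1(T − 29.3) = 0
4052.6 T = 153368
T = 153368 / 4052.6 = 37.8 °C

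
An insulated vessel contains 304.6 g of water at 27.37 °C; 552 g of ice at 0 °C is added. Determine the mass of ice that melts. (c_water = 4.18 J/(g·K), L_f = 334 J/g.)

m_melted ≈ 104 g

Cooling the water to 0 °C releases 304.6·4.18·27.37 = 34848 J.
Melting all 552 g of ice would need 552·334 = 184368 J.
That's not enough to melt it all — equilibrium is at 0 °C with ice remaining.
m_melt = 34848 / L_f = 104.3 g.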